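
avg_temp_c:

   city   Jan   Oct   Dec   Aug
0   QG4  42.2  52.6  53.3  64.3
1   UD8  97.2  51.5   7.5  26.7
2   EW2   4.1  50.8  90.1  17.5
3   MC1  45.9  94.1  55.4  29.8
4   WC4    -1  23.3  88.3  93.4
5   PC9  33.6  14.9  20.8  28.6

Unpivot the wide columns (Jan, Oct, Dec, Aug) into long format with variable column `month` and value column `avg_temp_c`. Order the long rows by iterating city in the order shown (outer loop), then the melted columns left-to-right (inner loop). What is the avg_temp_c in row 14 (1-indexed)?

24 rows total (6 × 4). Row 14: index ⌊(14-1)/4⌋ = 3 into city → MC1; (14-1) mod 4 = 1 into the melted columns → Oct.
So row 14 is (MC1, Oct, 94.1); avg_temp_c = 94.1.

94.1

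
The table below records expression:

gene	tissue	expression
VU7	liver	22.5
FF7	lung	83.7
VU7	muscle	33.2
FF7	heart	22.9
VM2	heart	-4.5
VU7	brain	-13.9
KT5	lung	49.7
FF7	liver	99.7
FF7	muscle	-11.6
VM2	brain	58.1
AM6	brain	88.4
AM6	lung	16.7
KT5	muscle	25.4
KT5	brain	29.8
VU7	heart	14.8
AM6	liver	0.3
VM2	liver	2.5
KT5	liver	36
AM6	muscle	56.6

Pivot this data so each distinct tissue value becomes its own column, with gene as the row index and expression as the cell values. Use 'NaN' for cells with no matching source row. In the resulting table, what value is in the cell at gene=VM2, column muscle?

No long-format row has gene=VM2 and tissue=muscle, so the cell is NaN.

NaN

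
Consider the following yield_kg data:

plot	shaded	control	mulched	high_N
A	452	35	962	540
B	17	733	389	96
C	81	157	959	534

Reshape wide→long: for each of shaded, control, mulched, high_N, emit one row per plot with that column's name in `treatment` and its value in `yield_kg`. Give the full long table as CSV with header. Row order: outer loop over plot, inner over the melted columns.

plot,treatment,yield_kg
A,shaded,452
A,control,35
A,mulched,962
A,high_N,540
B,shaded,17
B,control,733
B,mulched,389
B,high_N,96
C,shaded,81
C,control,157
C,mulched,959
C,high_N,534

Each (plot, column) pair becomes one row: 3 × 4 = 12 rows.
For example, (A, shaded) → yield_kg=452.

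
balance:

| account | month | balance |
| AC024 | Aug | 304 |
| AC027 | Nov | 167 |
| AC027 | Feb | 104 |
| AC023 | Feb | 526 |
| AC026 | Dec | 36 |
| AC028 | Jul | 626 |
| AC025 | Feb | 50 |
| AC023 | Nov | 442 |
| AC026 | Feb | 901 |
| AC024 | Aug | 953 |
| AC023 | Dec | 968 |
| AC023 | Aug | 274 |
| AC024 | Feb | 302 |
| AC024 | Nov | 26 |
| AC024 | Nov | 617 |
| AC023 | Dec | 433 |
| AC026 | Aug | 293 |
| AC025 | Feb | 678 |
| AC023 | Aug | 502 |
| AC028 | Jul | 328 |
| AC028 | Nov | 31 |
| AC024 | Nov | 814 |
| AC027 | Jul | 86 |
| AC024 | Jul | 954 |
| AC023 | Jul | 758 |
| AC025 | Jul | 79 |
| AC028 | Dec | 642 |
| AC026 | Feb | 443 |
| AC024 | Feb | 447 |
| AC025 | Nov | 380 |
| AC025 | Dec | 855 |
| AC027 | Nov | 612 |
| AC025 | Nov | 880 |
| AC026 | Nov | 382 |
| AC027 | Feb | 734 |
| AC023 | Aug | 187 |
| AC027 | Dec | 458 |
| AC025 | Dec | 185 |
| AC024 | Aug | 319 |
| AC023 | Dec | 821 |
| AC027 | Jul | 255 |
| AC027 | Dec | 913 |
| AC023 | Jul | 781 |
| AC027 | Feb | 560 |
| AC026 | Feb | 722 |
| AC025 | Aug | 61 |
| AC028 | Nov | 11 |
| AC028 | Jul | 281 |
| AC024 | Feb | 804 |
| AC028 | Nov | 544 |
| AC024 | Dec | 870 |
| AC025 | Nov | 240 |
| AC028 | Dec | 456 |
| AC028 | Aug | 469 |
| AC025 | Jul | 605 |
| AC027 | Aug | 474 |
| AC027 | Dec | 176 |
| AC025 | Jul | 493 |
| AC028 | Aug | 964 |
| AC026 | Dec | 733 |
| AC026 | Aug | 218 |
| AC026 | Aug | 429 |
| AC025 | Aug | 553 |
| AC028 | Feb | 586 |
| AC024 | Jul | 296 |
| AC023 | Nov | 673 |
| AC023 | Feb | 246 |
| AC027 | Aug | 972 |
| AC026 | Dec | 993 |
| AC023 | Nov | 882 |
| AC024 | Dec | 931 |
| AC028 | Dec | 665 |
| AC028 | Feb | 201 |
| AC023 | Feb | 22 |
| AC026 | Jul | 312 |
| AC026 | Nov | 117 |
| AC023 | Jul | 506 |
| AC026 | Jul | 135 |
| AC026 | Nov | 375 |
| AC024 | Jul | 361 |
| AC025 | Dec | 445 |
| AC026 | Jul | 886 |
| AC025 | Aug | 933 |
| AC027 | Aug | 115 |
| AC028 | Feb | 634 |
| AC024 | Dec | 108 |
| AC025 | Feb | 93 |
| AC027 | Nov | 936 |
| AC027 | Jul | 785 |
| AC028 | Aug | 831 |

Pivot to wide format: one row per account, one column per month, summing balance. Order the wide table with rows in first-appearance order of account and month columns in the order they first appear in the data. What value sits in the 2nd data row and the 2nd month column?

1715

With rows in first-appearance order of account, row 2 is account=AC027. month columns in first-appearance order: Aug, Nov, Feb, Dec, Jul; column 2 is Nov.
Long rows with account=AC027, month=Nov: 167 + 612 + 936 = 1715.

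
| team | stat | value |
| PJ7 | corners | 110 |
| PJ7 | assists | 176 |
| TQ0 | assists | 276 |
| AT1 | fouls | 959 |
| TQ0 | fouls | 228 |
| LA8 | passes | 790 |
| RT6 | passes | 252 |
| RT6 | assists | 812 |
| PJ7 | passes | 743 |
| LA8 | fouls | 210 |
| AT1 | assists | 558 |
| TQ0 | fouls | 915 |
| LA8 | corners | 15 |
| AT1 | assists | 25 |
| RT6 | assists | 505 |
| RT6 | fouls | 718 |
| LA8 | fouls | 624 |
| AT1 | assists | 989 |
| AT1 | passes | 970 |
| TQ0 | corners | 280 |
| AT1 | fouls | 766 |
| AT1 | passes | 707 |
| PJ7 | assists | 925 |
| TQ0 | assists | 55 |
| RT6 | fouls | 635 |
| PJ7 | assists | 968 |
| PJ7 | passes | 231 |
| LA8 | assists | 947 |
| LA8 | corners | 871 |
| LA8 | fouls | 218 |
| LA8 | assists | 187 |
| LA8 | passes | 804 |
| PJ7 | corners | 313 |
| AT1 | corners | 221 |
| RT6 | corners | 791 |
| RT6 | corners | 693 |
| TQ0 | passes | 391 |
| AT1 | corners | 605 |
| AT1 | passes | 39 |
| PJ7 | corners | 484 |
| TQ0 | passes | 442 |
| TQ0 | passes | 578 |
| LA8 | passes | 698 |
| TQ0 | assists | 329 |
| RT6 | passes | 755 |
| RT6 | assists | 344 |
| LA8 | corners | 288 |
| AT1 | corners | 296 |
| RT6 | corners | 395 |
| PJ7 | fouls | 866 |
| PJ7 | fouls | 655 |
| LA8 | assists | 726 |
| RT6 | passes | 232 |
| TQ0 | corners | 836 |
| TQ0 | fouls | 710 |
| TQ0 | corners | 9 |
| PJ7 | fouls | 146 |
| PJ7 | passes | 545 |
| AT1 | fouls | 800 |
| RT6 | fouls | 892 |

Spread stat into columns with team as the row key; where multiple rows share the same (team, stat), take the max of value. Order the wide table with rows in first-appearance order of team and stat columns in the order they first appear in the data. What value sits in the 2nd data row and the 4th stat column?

578

With rows in first-appearance order of team, row 2 is team=TQ0. stat columns in first-appearance order: corners, assists, fouls, passes; column 4 is passes.
Long rows with team=TQ0, stat=passes: max(391, 442, 578) = 578.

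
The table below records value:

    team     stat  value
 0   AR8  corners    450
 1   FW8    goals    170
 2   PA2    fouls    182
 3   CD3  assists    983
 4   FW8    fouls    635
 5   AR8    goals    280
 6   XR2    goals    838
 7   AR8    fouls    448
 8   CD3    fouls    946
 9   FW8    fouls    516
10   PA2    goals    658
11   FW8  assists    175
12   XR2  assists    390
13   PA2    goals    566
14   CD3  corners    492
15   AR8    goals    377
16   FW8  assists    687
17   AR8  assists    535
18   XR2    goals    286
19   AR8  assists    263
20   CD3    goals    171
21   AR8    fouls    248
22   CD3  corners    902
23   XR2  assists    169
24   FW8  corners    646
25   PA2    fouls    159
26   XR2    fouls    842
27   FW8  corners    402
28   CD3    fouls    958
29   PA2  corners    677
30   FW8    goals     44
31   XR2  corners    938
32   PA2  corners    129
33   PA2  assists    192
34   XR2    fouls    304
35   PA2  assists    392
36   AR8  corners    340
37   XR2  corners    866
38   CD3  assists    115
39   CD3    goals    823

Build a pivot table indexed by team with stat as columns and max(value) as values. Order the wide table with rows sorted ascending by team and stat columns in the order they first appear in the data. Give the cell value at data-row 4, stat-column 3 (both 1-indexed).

182

With rows sorted ascending by team, row 4 is team=PA2. stat columns in first-appearance order: corners, goals, fouls, assists; column 3 is fouls.
Long rows with team=PA2, stat=fouls: max(182, 159) = 182.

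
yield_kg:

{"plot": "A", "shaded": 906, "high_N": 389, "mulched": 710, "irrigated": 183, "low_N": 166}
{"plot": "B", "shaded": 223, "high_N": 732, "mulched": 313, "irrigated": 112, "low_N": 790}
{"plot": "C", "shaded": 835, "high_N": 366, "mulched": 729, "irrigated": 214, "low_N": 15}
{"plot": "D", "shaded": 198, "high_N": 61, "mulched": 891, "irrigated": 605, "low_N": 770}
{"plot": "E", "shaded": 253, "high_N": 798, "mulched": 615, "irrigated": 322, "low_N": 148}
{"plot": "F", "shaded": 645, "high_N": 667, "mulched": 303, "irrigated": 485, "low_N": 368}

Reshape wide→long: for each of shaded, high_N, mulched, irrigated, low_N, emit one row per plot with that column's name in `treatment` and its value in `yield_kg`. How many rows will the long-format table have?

6 plot values × 5 melted columns = 30 rows.

30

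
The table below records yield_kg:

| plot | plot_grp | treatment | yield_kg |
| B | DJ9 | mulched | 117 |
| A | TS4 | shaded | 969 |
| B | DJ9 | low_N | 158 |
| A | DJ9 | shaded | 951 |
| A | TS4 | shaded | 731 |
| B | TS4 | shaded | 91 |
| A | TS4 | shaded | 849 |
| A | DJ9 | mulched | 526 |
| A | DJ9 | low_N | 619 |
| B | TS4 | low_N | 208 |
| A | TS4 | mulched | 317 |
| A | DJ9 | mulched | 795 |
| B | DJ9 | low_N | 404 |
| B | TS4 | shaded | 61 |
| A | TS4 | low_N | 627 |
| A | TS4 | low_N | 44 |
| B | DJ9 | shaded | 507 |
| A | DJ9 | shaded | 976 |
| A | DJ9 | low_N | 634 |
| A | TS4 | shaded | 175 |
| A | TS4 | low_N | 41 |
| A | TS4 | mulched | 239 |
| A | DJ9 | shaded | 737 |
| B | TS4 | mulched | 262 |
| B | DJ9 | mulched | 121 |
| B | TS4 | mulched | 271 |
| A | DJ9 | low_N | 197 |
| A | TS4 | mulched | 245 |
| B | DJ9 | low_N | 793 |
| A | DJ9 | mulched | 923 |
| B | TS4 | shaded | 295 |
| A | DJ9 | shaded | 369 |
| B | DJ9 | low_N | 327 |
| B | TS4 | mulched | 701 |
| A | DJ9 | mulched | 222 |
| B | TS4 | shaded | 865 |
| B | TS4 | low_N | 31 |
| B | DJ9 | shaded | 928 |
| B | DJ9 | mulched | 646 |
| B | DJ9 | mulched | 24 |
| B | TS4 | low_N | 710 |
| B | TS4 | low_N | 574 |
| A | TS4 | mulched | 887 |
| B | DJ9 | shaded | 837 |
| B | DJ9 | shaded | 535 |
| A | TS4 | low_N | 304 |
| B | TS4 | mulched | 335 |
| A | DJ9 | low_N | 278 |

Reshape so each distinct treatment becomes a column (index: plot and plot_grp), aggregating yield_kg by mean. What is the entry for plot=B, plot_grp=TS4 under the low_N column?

380.75

Rows with plot=B, plot_grp=TS4 and treatment=low_N: yield_kg values are 208, 31, 710, 574.
(208 + 31 + 710 + 574) / 4 = 380.75.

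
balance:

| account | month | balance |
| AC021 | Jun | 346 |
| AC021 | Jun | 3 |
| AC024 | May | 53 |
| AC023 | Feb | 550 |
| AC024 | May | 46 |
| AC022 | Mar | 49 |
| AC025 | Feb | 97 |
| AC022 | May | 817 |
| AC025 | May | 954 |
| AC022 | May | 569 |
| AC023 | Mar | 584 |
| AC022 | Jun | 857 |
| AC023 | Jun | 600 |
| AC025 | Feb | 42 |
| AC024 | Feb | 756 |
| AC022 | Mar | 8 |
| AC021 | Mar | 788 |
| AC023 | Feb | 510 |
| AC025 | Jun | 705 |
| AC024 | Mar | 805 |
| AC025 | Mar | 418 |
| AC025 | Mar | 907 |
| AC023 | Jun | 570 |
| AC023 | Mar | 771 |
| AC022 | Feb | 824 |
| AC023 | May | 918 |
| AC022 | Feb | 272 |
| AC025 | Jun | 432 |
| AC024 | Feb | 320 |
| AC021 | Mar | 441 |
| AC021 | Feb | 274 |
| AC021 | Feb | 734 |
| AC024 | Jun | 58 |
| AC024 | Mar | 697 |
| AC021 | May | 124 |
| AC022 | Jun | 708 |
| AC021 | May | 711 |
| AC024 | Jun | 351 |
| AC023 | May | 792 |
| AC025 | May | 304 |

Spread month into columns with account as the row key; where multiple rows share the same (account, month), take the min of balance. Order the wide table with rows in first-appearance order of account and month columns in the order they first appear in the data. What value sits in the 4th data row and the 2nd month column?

With rows in first-appearance order of account, row 4 is account=AC022. month columns in first-appearance order: Jun, May, Feb, Mar; column 2 is May.
Long rows with account=AC022, month=May: min(817, 569) = 569.

569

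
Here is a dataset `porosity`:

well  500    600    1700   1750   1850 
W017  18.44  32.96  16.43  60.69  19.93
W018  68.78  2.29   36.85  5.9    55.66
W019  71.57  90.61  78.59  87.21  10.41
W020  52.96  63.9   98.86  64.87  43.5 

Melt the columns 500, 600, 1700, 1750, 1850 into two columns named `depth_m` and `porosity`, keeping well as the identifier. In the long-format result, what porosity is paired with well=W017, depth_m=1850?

Unpivoting turns each (well, wide-column) pair into one long row.
The wide cell at row W017, column 1850 holds 19.93, so the long row (W017, 1850) has porosity=19.93.

19.93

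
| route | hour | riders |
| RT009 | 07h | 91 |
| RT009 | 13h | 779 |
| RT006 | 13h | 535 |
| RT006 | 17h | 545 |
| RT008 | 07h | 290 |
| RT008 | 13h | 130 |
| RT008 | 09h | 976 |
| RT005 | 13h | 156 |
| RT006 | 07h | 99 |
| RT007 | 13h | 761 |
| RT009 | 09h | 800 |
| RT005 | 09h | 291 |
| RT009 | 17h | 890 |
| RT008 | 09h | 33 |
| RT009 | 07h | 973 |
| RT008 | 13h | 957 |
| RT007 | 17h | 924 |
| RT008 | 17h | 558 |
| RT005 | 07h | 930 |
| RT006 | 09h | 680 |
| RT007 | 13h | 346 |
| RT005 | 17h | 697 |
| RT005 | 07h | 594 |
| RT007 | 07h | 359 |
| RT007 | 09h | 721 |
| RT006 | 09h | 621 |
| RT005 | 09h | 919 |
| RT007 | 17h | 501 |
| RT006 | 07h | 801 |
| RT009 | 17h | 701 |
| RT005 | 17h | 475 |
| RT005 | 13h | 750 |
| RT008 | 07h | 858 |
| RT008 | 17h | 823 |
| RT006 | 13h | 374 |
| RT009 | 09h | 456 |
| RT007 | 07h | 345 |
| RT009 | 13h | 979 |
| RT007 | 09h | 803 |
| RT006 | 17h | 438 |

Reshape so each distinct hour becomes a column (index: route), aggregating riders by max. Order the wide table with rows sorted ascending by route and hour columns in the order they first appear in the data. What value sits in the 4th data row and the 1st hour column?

With rows sorted ascending by route, row 4 is route=RT008. hour columns in first-appearance order: 07h, 13h, 17h, 09h; column 1 is 07h.
Long rows with route=RT008, hour=07h: max(290, 858) = 858.

858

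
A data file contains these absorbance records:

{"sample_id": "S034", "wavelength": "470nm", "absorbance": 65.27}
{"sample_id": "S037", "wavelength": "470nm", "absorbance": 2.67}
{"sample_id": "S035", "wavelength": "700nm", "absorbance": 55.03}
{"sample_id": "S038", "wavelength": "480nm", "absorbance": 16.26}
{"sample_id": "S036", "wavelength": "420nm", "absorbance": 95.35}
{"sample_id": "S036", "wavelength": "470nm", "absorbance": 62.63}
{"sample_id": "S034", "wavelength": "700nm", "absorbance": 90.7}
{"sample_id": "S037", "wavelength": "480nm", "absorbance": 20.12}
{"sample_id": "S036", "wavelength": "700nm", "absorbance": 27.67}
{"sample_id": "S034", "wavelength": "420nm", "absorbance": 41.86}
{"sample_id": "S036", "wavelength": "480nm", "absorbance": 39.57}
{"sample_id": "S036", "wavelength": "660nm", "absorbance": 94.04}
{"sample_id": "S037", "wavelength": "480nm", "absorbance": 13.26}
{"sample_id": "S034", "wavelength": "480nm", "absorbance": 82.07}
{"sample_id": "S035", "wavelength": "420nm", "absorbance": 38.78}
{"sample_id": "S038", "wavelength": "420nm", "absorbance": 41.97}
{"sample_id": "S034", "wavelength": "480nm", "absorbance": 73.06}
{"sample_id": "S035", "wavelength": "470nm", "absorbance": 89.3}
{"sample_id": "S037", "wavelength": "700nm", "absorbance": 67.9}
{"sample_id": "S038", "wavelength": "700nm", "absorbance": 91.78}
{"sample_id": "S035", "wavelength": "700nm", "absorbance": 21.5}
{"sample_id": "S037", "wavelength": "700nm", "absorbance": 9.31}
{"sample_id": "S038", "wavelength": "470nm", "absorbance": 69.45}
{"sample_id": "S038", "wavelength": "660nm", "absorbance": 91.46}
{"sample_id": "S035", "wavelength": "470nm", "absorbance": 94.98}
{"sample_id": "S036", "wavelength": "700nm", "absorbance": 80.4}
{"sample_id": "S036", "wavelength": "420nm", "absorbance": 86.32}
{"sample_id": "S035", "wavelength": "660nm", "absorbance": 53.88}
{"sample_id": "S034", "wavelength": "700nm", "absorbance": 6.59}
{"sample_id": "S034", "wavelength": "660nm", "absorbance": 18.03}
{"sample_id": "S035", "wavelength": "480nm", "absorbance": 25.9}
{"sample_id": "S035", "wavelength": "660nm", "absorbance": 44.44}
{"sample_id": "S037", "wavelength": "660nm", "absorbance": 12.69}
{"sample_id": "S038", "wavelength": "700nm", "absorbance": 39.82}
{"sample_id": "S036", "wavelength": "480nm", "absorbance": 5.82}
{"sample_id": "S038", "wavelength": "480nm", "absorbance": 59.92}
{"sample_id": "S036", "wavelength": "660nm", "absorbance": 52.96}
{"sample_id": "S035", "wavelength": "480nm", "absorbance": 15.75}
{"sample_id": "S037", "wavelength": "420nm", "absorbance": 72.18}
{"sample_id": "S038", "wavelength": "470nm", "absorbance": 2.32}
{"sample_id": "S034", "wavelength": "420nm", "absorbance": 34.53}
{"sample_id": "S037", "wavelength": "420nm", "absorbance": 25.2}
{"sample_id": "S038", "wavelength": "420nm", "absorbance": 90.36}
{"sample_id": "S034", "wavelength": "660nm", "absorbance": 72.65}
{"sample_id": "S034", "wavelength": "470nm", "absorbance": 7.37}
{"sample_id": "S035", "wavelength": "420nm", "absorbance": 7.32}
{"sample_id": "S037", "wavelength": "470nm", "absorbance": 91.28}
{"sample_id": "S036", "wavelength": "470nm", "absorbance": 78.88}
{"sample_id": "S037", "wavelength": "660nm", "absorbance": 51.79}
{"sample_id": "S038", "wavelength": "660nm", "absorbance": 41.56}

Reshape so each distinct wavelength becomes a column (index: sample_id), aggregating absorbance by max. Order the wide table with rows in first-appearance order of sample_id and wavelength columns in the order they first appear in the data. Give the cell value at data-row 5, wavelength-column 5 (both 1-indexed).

94.04

With rows in first-appearance order of sample_id, row 5 is sample_id=S036. wavelength columns in first-appearance order: 470nm, 700nm, 480nm, 420nm, 660nm; column 5 is 660nm.
Long rows with sample_id=S036, wavelength=660nm: max(94.04, 52.96) = 94.04.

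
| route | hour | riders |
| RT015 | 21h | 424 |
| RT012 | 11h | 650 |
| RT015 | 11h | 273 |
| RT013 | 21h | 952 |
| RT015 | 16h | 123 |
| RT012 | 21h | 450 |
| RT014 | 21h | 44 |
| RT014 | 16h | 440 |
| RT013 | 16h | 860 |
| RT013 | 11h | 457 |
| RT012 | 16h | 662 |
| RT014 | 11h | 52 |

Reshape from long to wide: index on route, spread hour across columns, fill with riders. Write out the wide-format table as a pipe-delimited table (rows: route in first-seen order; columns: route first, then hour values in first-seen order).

Columns: route plus the 3 distinct hour values (21h, 11h, 16h).
For example, row RT015 column 21h takes riders=424 from the long row (RT015, 21h).

| route | 21h | 11h | 16h |
| RT015 | 424 | 273 | 123 |
| RT012 | 450 | 650 | 662 |
| RT013 | 952 | 457 | 860 |
| RT014 | 44 | 52 | 440 |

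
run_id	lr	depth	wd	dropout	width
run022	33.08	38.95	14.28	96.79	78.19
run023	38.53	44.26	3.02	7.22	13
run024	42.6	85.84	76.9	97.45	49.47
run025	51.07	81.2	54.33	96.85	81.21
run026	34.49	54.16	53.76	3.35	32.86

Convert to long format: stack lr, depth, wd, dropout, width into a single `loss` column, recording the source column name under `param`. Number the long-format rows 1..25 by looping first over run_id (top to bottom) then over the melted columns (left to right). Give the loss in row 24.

25 rows total (5 × 5). Row 24: index ⌊(24-1)/5⌋ = 4 into run_id → run026; (24-1) mod 5 = 3 into the melted columns → dropout.
So row 24 is (run026, dropout, 3.35); loss = 3.35.

3.35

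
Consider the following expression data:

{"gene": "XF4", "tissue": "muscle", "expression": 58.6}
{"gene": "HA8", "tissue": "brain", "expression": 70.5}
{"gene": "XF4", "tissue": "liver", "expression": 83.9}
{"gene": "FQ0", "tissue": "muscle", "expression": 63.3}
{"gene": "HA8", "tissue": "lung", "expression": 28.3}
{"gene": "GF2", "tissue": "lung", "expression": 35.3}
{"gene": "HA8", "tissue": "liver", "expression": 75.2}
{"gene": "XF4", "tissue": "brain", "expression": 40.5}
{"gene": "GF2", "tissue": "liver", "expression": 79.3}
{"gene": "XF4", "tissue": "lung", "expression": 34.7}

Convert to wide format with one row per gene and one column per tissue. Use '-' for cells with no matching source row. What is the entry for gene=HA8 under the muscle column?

-

No long-format row has gene=HA8 and tissue=muscle, so the cell is -.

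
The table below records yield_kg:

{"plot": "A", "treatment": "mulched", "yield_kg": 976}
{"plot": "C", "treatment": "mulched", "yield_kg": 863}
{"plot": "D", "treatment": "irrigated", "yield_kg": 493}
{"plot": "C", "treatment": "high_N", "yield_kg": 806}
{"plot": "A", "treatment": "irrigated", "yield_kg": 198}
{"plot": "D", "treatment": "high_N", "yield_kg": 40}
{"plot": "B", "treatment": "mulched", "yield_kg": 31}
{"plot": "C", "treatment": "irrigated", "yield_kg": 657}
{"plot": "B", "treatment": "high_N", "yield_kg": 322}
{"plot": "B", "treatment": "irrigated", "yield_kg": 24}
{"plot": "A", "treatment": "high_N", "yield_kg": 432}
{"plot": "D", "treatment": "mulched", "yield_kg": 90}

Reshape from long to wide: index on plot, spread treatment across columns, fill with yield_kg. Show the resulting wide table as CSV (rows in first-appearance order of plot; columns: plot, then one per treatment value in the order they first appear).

plot,mulched,irrigated,high_N
A,976,198,432
C,863,657,806
D,90,493,40
B,31,24,322

Columns: plot plus the 3 distinct treatment values (mulched, irrigated, high_N).
For example, row A column mulched takes yield_kg=976 from the long row (A, mulched).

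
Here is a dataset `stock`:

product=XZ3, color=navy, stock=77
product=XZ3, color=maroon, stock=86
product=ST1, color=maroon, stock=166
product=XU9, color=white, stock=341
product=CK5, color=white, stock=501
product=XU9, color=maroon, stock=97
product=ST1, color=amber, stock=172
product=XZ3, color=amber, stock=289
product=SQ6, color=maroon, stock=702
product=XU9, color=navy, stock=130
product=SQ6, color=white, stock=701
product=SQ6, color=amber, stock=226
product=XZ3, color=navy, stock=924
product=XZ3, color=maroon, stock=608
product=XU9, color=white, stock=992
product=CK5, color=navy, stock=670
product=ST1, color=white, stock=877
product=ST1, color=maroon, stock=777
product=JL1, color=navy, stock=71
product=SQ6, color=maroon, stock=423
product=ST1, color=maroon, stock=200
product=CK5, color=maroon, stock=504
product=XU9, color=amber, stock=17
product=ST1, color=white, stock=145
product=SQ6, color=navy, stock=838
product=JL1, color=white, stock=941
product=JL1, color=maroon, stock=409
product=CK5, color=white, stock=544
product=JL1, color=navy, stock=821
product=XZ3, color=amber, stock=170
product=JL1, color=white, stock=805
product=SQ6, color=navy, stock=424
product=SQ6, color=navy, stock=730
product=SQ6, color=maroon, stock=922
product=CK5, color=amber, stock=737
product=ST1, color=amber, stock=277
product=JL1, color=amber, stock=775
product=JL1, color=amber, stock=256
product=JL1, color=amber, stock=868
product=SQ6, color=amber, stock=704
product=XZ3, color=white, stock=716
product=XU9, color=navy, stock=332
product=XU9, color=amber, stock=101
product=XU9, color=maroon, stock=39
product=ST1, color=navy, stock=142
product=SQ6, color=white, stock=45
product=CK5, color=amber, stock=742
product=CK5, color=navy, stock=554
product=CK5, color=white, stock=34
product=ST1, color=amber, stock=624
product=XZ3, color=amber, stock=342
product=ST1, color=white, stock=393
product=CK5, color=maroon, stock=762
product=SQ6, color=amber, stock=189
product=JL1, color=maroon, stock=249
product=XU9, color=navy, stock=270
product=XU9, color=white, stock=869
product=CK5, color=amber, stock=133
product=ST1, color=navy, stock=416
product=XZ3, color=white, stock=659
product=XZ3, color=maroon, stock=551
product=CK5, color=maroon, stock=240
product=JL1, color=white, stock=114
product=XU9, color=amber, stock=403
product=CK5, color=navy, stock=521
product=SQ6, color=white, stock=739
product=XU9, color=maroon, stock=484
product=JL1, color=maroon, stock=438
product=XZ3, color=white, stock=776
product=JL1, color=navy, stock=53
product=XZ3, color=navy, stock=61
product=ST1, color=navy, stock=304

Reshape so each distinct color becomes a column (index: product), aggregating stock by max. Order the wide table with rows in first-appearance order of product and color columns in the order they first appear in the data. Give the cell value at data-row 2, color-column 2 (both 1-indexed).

777

With rows in first-appearance order of product, row 2 is product=ST1. color columns in first-appearance order: navy, maroon, white, amber; column 2 is maroon.
Long rows with product=ST1, color=maroon: max(166, 777, 200) = 777.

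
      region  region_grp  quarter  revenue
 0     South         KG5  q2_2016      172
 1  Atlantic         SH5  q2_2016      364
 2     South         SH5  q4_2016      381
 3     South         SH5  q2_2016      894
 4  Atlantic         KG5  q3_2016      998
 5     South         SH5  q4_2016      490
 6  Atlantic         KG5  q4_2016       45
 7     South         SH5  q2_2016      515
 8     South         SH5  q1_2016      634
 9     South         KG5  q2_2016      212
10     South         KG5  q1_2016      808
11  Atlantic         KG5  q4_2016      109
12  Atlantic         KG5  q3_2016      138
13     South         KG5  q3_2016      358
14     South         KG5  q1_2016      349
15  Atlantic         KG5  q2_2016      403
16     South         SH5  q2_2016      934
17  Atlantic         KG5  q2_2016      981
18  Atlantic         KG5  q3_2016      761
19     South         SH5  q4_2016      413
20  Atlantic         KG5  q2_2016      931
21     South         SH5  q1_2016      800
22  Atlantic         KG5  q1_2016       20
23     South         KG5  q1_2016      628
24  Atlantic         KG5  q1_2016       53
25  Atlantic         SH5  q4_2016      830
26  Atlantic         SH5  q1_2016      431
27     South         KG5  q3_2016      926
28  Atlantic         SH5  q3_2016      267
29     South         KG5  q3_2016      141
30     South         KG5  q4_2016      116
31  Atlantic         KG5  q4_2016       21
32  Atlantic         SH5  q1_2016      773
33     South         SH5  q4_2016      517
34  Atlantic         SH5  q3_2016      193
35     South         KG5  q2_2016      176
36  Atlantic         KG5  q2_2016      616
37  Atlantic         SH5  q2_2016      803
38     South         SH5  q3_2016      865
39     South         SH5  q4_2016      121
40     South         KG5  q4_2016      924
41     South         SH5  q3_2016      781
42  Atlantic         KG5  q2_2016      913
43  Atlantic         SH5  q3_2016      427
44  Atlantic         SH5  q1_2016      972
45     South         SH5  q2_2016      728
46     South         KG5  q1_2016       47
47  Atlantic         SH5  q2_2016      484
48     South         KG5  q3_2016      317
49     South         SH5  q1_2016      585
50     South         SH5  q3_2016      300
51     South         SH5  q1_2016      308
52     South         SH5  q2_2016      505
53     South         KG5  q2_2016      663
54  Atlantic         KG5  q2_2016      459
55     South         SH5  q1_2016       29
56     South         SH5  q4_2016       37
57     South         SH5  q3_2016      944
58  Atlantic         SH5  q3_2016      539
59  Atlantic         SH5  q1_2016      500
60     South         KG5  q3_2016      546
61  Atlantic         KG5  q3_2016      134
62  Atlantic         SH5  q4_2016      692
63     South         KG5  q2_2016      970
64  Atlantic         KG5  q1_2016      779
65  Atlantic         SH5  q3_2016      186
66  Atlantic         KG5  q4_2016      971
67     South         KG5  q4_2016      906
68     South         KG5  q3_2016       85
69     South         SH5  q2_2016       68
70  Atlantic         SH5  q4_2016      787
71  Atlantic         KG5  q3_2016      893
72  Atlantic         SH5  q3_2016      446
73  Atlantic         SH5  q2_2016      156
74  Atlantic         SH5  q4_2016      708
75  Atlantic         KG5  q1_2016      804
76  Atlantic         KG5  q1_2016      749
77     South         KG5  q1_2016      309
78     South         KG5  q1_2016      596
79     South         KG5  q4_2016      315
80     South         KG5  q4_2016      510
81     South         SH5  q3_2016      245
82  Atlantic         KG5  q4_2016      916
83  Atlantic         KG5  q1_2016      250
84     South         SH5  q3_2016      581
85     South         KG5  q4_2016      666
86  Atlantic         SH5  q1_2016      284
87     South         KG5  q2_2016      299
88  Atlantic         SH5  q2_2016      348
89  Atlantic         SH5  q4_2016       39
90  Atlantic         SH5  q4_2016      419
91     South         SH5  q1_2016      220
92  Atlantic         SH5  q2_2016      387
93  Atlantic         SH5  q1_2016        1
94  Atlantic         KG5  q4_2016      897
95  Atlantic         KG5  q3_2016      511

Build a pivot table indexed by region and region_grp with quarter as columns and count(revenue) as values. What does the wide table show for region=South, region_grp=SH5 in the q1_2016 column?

6

Rows with region=South, region_grp=SH5 and quarter=q1_2016: revenue values are 634, 800, 585, 308, 29, 220.
6 rows match — count = 6.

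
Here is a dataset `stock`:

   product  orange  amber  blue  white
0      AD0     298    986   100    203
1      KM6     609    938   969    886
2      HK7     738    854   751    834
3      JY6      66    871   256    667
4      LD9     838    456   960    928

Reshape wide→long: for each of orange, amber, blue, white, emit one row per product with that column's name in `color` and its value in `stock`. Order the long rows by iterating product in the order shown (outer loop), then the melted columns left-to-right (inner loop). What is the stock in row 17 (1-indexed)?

20 rows total (5 × 4). Row 17: index ⌊(17-1)/4⌋ = 4 into product → LD9; (17-1) mod 4 = 0 into the melted columns → orange.
So row 17 is (LD9, orange, 838); stock = 838.

838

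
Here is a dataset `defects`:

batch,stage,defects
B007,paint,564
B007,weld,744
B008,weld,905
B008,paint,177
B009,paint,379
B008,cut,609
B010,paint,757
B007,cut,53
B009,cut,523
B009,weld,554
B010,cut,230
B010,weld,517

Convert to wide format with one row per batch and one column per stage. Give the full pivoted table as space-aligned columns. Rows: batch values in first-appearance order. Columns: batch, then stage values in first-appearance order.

batch  paint  weld  cut
B007   564    744   53 
B008   177    905   609
B009   379    554   523
B010   757    517   230

Columns: batch plus the 3 distinct stage values (paint, weld, cut).
For example, row B007 column paint takes defects=564 from the long row (B007, paint).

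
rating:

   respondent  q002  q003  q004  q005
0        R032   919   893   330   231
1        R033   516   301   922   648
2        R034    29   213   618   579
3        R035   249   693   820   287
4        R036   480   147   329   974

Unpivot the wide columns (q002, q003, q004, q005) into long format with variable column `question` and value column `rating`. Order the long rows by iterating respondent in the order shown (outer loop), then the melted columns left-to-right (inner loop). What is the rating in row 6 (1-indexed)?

301

20 rows total (5 × 4). Row 6: index ⌊(6-1)/4⌋ = 1 into respondent → R033; (6-1) mod 4 = 1 into the melted columns → q003.
So row 6 is (R033, q003, 301); rating = 301.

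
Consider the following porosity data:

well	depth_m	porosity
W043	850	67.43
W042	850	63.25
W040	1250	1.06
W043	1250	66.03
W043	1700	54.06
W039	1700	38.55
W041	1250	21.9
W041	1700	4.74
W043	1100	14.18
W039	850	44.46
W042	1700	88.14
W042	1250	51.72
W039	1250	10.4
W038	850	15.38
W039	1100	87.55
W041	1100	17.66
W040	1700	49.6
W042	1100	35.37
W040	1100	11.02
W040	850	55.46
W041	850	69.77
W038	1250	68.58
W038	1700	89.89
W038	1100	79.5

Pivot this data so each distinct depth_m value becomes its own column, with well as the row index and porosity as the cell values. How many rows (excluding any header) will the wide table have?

6

6 distinct well values → 6 rows.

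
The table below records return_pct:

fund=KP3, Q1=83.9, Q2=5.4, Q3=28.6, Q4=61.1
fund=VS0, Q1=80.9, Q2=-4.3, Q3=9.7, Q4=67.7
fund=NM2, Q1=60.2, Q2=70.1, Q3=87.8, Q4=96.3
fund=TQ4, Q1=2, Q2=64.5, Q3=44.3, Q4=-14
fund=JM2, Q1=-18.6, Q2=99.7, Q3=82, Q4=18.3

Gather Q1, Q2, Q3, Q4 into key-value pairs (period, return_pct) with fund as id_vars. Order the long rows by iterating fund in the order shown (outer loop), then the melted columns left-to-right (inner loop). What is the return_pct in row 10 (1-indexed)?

20 rows total (5 × 4). Row 10: index ⌊(10-1)/4⌋ = 2 into fund → NM2; (10-1) mod 4 = 1 into the melted columns → Q2.
So row 10 is (NM2, Q2, 70.1); return_pct = 70.1.

70.1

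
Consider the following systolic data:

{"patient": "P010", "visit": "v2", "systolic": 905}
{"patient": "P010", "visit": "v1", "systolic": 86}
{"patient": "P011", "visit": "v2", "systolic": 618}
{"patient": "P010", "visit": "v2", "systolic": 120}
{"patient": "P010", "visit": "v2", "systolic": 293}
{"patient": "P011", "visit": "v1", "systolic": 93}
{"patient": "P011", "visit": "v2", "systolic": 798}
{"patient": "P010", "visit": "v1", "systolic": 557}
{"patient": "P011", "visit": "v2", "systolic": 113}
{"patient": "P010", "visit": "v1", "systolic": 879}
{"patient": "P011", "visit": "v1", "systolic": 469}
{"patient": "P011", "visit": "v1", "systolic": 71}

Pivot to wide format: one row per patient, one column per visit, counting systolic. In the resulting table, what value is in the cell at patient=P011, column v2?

3

Rows with patient=P011 and visit=v2: systolic values are 618, 798, 113.
3 rows match — count = 3.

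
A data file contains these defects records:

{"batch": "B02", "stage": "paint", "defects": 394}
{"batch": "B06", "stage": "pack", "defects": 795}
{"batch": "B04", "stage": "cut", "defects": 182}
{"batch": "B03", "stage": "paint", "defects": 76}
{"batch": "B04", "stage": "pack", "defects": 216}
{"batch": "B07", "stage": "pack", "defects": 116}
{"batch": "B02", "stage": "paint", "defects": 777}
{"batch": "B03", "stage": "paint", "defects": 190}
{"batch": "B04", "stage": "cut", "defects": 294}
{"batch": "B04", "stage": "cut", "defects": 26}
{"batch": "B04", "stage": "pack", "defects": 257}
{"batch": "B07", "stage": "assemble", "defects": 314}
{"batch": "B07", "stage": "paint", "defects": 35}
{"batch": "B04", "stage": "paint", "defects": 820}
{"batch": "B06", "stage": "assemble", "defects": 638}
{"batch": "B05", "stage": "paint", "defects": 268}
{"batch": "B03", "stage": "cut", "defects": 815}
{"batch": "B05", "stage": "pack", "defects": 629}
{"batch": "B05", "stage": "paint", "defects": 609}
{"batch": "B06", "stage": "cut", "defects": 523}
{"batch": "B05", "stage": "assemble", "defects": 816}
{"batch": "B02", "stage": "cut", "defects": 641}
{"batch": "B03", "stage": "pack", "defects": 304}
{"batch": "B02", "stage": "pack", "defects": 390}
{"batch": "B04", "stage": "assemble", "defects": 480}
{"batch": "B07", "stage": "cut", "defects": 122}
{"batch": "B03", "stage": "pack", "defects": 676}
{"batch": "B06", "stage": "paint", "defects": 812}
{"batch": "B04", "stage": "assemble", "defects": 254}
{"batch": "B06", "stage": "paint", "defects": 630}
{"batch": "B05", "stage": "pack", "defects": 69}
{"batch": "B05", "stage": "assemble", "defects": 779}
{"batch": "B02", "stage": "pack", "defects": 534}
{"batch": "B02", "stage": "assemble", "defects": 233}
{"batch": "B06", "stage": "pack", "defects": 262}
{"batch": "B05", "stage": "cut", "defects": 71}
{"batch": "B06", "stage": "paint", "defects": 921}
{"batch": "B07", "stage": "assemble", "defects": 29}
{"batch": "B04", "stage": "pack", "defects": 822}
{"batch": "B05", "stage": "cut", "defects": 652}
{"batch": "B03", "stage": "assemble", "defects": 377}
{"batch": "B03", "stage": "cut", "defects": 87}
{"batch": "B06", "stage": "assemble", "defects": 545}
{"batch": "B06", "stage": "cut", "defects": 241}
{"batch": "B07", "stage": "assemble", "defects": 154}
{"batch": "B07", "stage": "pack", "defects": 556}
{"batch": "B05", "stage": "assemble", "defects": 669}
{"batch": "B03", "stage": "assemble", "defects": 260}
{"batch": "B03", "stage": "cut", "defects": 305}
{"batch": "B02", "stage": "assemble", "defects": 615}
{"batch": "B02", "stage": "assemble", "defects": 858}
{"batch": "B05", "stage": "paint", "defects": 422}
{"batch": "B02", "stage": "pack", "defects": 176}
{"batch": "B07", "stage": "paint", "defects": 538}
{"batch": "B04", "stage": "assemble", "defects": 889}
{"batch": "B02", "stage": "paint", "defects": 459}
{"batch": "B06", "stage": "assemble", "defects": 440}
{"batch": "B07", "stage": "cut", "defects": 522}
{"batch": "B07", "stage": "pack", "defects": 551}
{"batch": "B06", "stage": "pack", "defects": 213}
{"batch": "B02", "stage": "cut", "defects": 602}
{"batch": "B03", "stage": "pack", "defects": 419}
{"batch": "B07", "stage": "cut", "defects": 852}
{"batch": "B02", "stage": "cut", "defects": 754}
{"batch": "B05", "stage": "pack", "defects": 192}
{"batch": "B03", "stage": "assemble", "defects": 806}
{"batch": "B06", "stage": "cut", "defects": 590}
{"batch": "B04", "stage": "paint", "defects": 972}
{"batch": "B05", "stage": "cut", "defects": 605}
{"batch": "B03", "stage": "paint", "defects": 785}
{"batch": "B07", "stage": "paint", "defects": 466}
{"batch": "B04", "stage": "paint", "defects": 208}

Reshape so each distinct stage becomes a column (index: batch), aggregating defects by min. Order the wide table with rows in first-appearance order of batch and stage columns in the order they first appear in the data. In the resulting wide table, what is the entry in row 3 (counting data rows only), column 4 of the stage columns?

With rows in first-appearance order of batch, row 3 is batch=B04. stage columns in first-appearance order: paint, pack, cut, assemble; column 4 is assemble.
Long rows with batch=B04, stage=assemble: min(480, 254, 889) = 254.

254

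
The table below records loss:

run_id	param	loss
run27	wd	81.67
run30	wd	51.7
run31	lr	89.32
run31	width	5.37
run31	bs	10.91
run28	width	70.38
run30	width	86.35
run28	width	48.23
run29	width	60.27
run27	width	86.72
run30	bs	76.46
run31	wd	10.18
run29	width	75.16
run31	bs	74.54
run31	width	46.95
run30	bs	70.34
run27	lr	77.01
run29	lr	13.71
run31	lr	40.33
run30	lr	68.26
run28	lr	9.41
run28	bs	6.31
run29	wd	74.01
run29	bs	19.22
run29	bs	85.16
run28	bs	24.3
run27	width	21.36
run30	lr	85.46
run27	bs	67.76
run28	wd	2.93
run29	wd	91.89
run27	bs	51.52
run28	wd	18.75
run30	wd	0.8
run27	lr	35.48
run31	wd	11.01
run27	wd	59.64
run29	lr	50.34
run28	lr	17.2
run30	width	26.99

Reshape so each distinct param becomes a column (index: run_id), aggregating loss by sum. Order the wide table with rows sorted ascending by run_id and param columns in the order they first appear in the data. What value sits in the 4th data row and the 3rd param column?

113.34

With rows sorted ascending by run_id, row 4 is run_id=run30. param columns in first-appearance order: wd, lr, width, bs; column 3 is width.
Long rows with run_id=run30, param=width: 86.35 + 26.99 = 113.34.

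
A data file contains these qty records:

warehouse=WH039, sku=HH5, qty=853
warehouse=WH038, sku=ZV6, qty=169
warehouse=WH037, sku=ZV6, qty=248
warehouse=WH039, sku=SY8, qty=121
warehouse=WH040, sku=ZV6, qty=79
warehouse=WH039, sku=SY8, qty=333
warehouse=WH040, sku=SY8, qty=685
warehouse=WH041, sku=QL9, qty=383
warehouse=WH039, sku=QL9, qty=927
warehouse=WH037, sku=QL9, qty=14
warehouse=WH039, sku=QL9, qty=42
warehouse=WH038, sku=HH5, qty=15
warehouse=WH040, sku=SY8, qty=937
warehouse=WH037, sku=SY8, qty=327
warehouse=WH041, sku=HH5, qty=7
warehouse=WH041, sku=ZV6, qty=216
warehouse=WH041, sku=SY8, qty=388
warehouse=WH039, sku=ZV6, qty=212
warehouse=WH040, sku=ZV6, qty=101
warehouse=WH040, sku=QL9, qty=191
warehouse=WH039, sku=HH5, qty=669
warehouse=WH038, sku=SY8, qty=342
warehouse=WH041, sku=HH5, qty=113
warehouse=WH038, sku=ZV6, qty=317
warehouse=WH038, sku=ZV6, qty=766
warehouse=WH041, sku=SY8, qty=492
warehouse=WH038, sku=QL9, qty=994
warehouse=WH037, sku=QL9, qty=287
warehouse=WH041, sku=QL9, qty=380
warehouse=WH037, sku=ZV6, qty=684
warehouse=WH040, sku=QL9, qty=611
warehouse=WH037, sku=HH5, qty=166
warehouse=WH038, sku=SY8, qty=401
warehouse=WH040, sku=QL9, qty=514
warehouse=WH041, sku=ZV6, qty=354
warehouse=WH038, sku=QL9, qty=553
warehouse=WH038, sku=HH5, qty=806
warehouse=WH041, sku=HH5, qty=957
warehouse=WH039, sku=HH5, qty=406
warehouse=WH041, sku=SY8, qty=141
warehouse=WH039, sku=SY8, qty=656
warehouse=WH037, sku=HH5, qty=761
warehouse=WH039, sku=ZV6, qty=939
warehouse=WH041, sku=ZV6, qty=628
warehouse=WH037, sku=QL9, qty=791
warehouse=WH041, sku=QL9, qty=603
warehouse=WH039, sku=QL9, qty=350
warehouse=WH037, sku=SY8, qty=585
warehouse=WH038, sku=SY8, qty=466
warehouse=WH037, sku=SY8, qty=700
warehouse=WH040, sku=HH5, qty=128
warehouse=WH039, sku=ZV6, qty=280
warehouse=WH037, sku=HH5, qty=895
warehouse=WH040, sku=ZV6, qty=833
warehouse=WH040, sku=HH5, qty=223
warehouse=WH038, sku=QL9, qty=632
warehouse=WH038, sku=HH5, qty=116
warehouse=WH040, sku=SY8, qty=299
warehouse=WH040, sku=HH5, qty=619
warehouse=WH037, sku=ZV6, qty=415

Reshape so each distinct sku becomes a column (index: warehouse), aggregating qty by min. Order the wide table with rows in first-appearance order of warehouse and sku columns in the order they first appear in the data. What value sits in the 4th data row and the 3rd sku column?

With rows in first-appearance order of warehouse, row 4 is warehouse=WH040. sku columns in first-appearance order: HH5, ZV6, SY8, QL9; column 3 is SY8.
Long rows with warehouse=WH040, sku=SY8: min(685, 937, 299) = 299.

299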